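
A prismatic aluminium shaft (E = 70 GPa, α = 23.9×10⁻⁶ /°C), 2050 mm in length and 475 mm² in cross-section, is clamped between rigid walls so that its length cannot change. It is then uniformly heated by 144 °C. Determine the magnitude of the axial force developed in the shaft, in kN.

P ≈ 114 kN (compressive)

The ends cannot move, so σ = EαΔT = 70×10³ × 23.9×10⁻⁶ × 144 = 240.9 MPa.
Axial force P = σA = 240.9 × 475 = 114400 N = 114.4 kN, compressive.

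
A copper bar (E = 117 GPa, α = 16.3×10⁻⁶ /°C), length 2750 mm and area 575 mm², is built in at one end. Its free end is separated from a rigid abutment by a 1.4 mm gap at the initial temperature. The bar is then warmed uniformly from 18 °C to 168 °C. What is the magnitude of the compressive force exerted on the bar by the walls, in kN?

P ≈ 130 kN

Free thermal elongation = αΔT L = 16.3×10⁻⁶ × 150 × 2750 = 6.724 mm.
This exceeds the 1.4 mm gap, so the wall pushes back. The portion of expansion that must be recovered elastically is δ_free − gap = 6.724 − 1.4 = 5.324 mm.
Compatibility: PL/(AE) = 5.324 mm, so σ = P/A = E × (5.324/2750) = 226.5 MPa.
P = σA = 226.5 × 575 = 130.2 kN.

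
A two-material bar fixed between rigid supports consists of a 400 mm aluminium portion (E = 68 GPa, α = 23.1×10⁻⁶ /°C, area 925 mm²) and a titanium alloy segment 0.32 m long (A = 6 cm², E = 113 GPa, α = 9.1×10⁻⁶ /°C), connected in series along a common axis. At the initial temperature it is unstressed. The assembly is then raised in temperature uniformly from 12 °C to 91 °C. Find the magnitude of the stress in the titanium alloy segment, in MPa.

σ ≈ 144 MPa (compressive)

With the walls removed the bar would change length by δ_free = Σ αᵢΔT Lᵢ = 23.1×10⁻⁶×79×400 + 9.1×10⁻⁶×79×320 = 0.96 mm.
The rigid supports impose zero overall length change; the single axial force P common to all segments must satisfy P Σ Lᵢ/(AᵢEᵢ) = δ_free.
Σ Lᵢ/(AᵢEᵢ) = 400/(925×68×10³) + 320/(600×113×10³) = 1.108×10⁻⁵ mm/N.
So P = 0.96 / 1.108×10⁻⁵ = 86.65 kN, compressive.
σ_{titanium alloy} = P / A = 86650 / 600 = 144.4 MPa.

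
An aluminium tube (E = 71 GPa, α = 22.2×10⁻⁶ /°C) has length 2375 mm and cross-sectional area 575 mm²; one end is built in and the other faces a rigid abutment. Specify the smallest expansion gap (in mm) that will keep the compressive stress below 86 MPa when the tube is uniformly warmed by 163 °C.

With no wall the tube would lengthen by αΔT L = 22.2×10⁻⁶ × 163 × 2375 = 8.594 mm.
At the allowable stress the elastic shortening the wall may impose is σL/E = 86 × 2375 / (71×10³) = 2.877 mm.
So the gap has to take up the difference, g_min = δ_free − σL/E = 8.594 − 2.877 = 5.717 mm.

g ≈ 5.72 mm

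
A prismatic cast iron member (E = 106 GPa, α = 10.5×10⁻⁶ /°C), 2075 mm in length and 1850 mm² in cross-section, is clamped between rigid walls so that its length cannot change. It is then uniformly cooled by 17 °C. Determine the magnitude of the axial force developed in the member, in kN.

P ≈ 35 kN (tensile)

Full restraint means ε = 0, so the stress is σ = EαΔT = 106×10³ × 10.5×10⁻⁶ × 17 = 18.92 MPa.
P = AEαΔT = 1850 × 106×10³ × 10.5×10⁻⁶ × 17 = 35 kN (tensile).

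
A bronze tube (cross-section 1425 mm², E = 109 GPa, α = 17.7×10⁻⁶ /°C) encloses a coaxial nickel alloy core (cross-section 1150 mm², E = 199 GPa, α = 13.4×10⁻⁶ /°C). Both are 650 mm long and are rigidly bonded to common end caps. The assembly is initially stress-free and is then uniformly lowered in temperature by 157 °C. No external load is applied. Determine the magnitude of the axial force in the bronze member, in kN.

P ≈ 62.5 kN (tensile in the bronze)

The bronze has the larger α, so on cooling it would change length more than the nickel alloy if both were free. The rigid plates force a common final length, so the bronze is put into tension and the nickel alloy into compression, with equal and opposite forces P (no external load).
Equating the net (thermal + elastic) strains gives |α₁ − α₂|·ΔT = P·[1/(A₁E₁) + 1/(A₂E₂)].
|α₁ − α₂|·ΔT = 4.3×10⁻⁶ × 157 = 0.0006751.
1/(A₁E₁) + 1/(A₂E₂) = 1/(1425×109×10³) + 1/(1150×199×10³) = 1.081×10⁻⁸ N⁻¹.
So P = 0.0006751 / 1.081×10⁻⁸ = 62.46 kN.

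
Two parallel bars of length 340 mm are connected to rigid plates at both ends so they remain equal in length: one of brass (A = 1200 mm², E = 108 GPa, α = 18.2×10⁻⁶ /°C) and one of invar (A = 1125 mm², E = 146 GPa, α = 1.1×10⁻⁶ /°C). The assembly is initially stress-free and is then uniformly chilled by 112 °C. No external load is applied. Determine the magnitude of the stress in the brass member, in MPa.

The brass has the larger α, so on cooling it would change length more than the invar if both were free. The rigid plates force a common final length, so the brass is put into tension and the invar into compression, with equal and opposite forces P (no external load).
Setting the final lengths equal and cancelling L: (α₁ − α₂)ΔT = P/(A₁E₁) + P/(A₂E₂).
|α₁ − α₂|·ΔT = 17.1×10⁻⁶ × 112 = 0.001915.
1/(A₁E₁) + 1/(A₂E₂) = 1/(1200×108×10³) + 1/(1125×146×10³) = 1.38×10⁻⁸ N⁻¹.
So P = 0.001915 / 1.38×10⁻⁸ = 138.7 kN.
σ_{brass} = P/A₁ = 138700/1200 = 115.6 MPa, tensile.

σ ≈ 116 MPa (tensile)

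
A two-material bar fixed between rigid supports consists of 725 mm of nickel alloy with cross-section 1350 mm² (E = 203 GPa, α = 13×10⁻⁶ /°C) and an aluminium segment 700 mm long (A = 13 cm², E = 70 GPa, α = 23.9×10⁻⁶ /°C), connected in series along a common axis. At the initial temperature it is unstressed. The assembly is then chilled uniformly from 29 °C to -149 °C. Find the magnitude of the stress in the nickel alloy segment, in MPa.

Free thermal contraction of the whole bar: Σ αᵢΔT Lᵢ = 13×10⁻⁶×178×725 + 23.9×10⁻⁶×178×700 = 4.656 mm.
Since the ends are fixed, an axial force P builds up, equal in every segment, with P · Σ Lᵢ/(AᵢEᵢ) = δ_free.
Σ Lᵢ/(AᵢEᵢ) = 725/(1350×203×10³) + 700/(1300×70×10³) = 1.034×10⁻⁵ mm/N.
So P = 4.656 / 1.034×10⁻⁵ = 450.3 kN, tensile.
σ_{nickel alloy} = P / A = 450300 / 1350 = 333.6 MPa.

σ ≈ 334 MPa (tensile)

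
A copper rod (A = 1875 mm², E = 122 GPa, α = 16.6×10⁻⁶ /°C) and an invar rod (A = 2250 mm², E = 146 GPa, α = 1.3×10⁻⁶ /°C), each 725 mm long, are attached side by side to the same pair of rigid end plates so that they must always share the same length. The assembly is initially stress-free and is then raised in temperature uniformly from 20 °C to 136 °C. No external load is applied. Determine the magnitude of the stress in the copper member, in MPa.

σ ≈ 128 MPa (compressive)

Both members must finish at the same length. With the larger α, the copper tends to over-expand; the plates restrain it, putting the copper in compression and the invar in tension. With no external load the two internal forces are equal and opposite, magnitude P.
Equating the net (thermal + elastic) strains gives |α₁ − α₂|·ΔT = P·[1/(A₁E₁) + 1/(A₂E₂)].
|α₁ − α₂|·ΔT = 15.3×10⁻⁶ × 116 = 0.001775.
1/(A₁E₁) + 1/(A₂E₂) = 1/(1875×122×10³) + 1/(2250×146×10³) = 7.416×10⁻⁹ N⁻¹.
P = 0.001775 / 7.416×10⁻⁹ = 239300 N = 239.3 kN.
σ_{copper} = P/A₁ = 239300/1875 = 127.6 MPa, compressive.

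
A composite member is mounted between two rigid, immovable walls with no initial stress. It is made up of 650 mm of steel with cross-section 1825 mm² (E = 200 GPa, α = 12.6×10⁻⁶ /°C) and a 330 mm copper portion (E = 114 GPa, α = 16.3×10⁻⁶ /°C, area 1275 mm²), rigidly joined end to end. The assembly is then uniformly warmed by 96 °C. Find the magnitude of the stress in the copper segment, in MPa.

σ ≈ 252 MPa (compressive)

Free thermal expansion of the whole bar: Σ αᵢΔT Lᵢ = 12.6×10⁻⁶×96×650 + 16.3×10⁻⁶×96×330 = 1.303 mm.
The rigid supports impose zero overall length change; the single axial force P common to all segments must satisfy P Σ Lᵢ/(AᵢEᵢ) = δ_free.
The series flexibility is Σ Lᵢ/(AᵢEᵢ) = 650/(1825×200×10³) + 330/(1275×114×10³) = 4.051×10⁻⁶ mm/N.
So P = 1.303 / 4.051×10⁻⁶ = 321.5 kN, compressive.
σ_{copper} = P / A = 321500 / 1275 = 252.2 MPa.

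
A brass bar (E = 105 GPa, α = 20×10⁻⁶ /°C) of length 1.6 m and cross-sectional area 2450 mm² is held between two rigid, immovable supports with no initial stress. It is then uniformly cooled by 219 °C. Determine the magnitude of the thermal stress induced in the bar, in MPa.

The supports are rigid, so the total axial strain is zero. The restrained thermal strain is ε = αΔT = 20×10⁻⁶ × 219 = 4380×10⁻⁶.
The stress required to suppress this strain is σ = Eε = 105×10³ × 4380×10⁻⁶ = 459.9 MPa, tensile since the bar is trying to contract.

σ ≈ 460 MPa (tensile)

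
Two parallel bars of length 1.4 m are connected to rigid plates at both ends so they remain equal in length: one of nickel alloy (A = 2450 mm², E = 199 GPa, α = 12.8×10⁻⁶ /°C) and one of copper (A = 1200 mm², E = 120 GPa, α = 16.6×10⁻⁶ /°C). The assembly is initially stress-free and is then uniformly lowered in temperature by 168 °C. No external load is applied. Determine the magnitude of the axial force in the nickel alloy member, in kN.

P ≈ 71 kN (compressive in the nickel alloy)

Both members must finish at the same length. With the larger α, the copper tends to over-contract; the plates restrain it, putting the copper in tension and the nickel alloy in compression. With no external load the two internal forces are equal and opposite, magnitude P.
Equating the net (thermal + elastic) strains gives |α₁ − α₂|·ΔT = P·[1/(A₁E₁) + 1/(A₂E₂)].
|α₁ − α₂|·ΔT = 3.8×10⁻⁶ × 168 = 0.0006384.
1/(A₁E₁) + 1/(A₂E₂) = 1/(2450×199×10³) + 1/(1200×120×10³) = 8.996×10⁻⁹ N⁻¹.
So P = 0.0006384 / 8.996×10⁻⁹ = 70.97 kN.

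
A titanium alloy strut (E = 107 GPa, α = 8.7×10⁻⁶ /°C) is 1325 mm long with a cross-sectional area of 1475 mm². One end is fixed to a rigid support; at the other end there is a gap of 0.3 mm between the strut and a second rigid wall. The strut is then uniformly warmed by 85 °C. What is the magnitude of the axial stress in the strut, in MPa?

If the wall were absent the strut would grow by αΔT L = 8.7×10⁻⁶ × 85 × 1325 = 0.9798 mm.
This exceeds the 0.3 mm gap, so the wall pushes back. The portion of expansion that must be recovered elastically is δ_free − gap = 0.9798 − 0.3 = 0.6798 mm.
Compatibility: PL/(AE) = 0.6798 mm, so σ = P/A = E × (0.6798/1325) = 54.9 MPa.

σ ≈ 54.9 MPa (compressive)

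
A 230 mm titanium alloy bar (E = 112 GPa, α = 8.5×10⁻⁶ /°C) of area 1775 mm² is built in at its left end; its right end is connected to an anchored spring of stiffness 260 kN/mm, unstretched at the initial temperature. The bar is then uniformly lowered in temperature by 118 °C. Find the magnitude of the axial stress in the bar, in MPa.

The unrestrained thermal change is αΔT L = 8.5×10⁻⁶ × 118 × 230 = 0.2307 mm.
With a force P in the spring, the elastic change of the bar is PL/(AE) and that of the spring is P/k; compatibility requires their sum to equal δ_free.
P [ L/(AE) + 1/k ] = δ_free → P [ 230/(1775×112×10³) + 1/(260×10³) ] = 0.2307.
P = 0.2307 / 5.003×10⁻⁶ = 46110 N.
σ = P/A = 46110/1775 = 25.98 MPa.

σ ≈ 26 MPa (tensile)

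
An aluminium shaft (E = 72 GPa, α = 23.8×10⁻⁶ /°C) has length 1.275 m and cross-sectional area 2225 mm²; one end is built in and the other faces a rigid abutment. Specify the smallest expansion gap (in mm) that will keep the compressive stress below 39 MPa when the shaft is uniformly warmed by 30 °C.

With no wall the shaft would lengthen by αΔT L = 23.8×10⁻⁶ × 30 × 1275 = 0.9103 mm.
A stress of 39 MPa corresponds to the wall pushing the shaft back by σL/E = 39×1275/(72×10³) = 0.6906 mm.
So the gap has to take up the difference, g_min = δ_free − σL/E = 0.9103 − 0.6906 = 0.2197 mm.

g ≈ 0.22 mm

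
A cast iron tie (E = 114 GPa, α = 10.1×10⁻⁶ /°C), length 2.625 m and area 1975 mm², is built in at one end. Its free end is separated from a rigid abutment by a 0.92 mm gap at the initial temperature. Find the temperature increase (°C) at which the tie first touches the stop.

ΔT ≈ 34.7 °C

The gap closes when αΔT L = 0.92 mm, since the tie is still unstressed at that instant.
So ΔT = g/(αL) = 0.92/(10.1×10⁻⁶ × 2625) = 34.7 °C.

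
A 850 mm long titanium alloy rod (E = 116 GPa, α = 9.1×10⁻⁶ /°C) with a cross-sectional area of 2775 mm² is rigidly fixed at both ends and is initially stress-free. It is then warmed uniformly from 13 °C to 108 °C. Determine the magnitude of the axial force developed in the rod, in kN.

P ≈ 278 kN (compressive)

The ends cannot move, so σ = EαΔT = 116×10³ × 9.1×10⁻⁶ × 95 = 100.3 MPa.
P = AEαΔT = 2775 × 116×10³ × 9.1×10⁻⁶ × 95 = 278.3 kN (compressive).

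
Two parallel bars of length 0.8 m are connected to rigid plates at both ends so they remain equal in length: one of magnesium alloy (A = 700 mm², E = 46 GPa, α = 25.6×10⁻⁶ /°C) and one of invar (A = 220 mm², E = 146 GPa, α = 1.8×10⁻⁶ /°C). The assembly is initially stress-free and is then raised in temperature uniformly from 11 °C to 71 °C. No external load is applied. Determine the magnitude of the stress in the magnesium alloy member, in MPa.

The magnesium alloy has the larger α, so on heating it would change length more than the invar if both were free. The rigid plates force a common final length, so the magnesium alloy is put into compression and the invar into tension, with equal and opposite forces P (no external load).
Setting the final lengths equal and cancelling L: (α₁ − α₂)ΔT = P/(A₁E₁) + P/(A₂E₂).
|α₁ − α₂|·ΔT = 23.8×10⁻⁶ × 60 = 0.001428.
1/(A₁E₁) + 1/(A₂E₂) = 1/(700×46×10³) + 1/(220×146×10³) = 6.219×10⁻⁸ N⁻¹.
So P = 0.001428 / 6.219×10⁻⁸ = 22.96 kN.
σ_{magnesium alloy} = P/A₁ = 22960/700 = 32.8 MPa, compressive.

σ ≈ 32.8 MPa (compressive)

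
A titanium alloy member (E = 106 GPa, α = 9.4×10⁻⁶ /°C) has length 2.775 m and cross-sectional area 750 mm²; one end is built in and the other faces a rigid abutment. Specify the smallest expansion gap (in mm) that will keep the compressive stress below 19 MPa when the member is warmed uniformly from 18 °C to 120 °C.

g ≈ 2.16 mm

Free expansion if unrestrained: δ_free = αΔT L = 9.4×10⁻⁶ × 102 × 2775 = 2.661 mm.
A stress of 19 MPa corresponds to the wall pushing the member back by σL/E = 19×2775/(106×10³) = 0.4974 mm.
So the gap has to take up the difference, g_min = δ_free − σL/E = 2.661 − 0.4974 = 2.163 mm.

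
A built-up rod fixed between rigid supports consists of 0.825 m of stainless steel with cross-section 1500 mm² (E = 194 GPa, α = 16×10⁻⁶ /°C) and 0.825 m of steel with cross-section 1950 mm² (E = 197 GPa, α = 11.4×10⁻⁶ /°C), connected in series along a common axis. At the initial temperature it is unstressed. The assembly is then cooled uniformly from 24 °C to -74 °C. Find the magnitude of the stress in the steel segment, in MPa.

σ ≈ 228 MPa (tensile)

Free thermal contraction of the whole bar: Σ αᵢΔT Lᵢ = 16×10⁻⁶×98×825 + 11.4×10⁻⁶×98×825 = 2.215 mm.
The walls prevent any net length change, so an axial force P (same in every segment) develops. Compatibility: P · Σ Lᵢ/(AᵢEᵢ) = δ_free.
Σ Lᵢ/(AᵢEᵢ) = 825/(1500×194×10³) + 825/(1950×197×10³) = 4.983×10⁻⁶ mm/N.
P = 2.215 / 4.983×10⁻⁶ = 444600 N = 444.6 kN, tensile.
σ_{steel} = P / A = 444600 / 1950 = 228 MPa.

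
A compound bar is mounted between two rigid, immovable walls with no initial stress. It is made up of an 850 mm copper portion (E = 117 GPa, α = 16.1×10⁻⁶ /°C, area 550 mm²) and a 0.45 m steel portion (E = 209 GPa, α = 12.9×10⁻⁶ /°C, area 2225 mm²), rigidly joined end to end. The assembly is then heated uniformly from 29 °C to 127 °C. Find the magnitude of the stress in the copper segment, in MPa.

σ ≈ 245 MPa (compressive)

If the supports were absent, the total length change would be Σ αᵢΔT Lᵢ = 16.1×10⁻⁶×98×850 + 12.9×10⁻⁶×98×450 = 1.91 mm.
Since the ends are fixed, an axial force P builds up, equal in every segment, with P · Σ Lᵢ/(AᵢEᵢ) = δ_free.
Σ Lᵢ/(AᵢEᵢ) = 850/(550×117×10³) + 450/(2225×209×10³) = 1.418×10⁻⁵ mm/N.
P = 1.91 / 1.418×10⁻⁵ = 134700 N = 134.7 kN, compressive.
σ_{copper} = P / A = 134700 / 550 = 245 MPa.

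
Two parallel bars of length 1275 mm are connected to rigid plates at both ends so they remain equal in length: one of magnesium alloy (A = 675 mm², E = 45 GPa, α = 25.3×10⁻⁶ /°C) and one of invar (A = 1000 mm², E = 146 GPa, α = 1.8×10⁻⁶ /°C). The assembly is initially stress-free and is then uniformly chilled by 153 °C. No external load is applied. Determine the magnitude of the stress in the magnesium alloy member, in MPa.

The magnesium alloy has the larger α, so on cooling it would change length more than the invar if both were free. The rigid plates force a common final length, so the magnesium alloy is put into tension and the invar into compression, with equal and opposite forces P (no external load).
Compatibility of the two members (thermal + elastic change equal): (α₁ − α₂)ΔT = P·[1/(A₁E₁) + 1/(A₂E₂)].
|α₁ − α₂|·ΔT = 23.5×10⁻⁶ × 153 = 0.003595.
1/(A₁E₁) + 1/(A₂E₂) = 1/(675×45×10³) + 1/(1000×146×10³) = 3.977×10⁻⁸ N⁻¹.
P = 0.003595 / 3.977×10⁻⁸ = 90400 N = 90.4 kN.
σ_{magnesium alloy} = P/A₁ = 90400/675 = 133.9 MPa, tensile.

σ ≈ 134 MPa (tensile)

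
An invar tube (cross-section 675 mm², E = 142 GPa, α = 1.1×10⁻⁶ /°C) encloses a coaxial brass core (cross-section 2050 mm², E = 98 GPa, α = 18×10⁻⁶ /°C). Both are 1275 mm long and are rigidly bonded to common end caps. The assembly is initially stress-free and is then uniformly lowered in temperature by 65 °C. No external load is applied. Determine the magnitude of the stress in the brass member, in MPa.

σ ≈ 34.8 MPa (tensile)

Both members must finish at the same length. With the larger α, the brass tends to over-contract; the plates restrain it, putting the brass in tension and the invar in compression. With no external load the two internal forces are equal and opposite, magnitude P.
Compatibility of the two members (thermal + elastic change equal): (α₁ − α₂)ΔT = P·[1/(A₁E₁) + 1/(A₂E₂)].
|α₁ − α₂|·ΔT = 16.9×10⁻⁶ × 65 = 0.001098.
1/(A₁E₁) + 1/(A₂E₂) = 1/(675×142×10³) + 1/(2050×98×10³) = 1.541×10⁻⁸ N⁻¹.
P = 0.001098 / 1.541×10⁻⁸ = 71280 N = 71.28 kN.
σ_{brass} = P/A₂ = 71280/2050 = 34.77 MPa, tensile.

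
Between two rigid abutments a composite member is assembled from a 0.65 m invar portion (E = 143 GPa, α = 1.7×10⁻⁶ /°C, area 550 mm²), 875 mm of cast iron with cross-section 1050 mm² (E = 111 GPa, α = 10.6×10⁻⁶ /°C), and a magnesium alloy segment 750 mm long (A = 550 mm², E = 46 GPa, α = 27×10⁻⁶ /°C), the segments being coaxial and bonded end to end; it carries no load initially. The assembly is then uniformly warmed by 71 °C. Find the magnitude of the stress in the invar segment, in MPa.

σ ≈ 87.1 MPa (compressive)

With the walls removed the bar would change length by δ_free = Σ αᵢΔT Lᵢ = 1.7×10⁻⁶×71×650 + 10.6×10⁻⁶×71×875 + 27×10⁻⁶×71×750 = 2.175 mm.
The walls prevent any net length change, so an axial force P (same in every segment) develops. Compatibility: P · Σ Lᵢ/(AᵢEᵢ) = δ_free.
The series flexibility is Σ Lᵢ/(AᵢEᵢ) = 650/(550×143×10³) + 875/(1050×111×10³) + 750/(550×46×10³) = 4.542×10⁻⁵ mm/N.
Hence P = δ_free / Σ(L/AE) = 2.175/4.542×10⁻⁵ = 47.88 kN (compressive).
σ_{invar} = P / A = 47880 / 550 = 87.06 MPa.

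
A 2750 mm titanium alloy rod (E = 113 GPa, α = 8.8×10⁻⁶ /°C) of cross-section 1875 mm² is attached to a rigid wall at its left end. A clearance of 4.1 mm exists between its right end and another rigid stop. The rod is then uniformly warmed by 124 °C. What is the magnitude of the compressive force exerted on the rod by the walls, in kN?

If the wall were absent the rod would grow by αΔT L = 8.8×10⁻⁶ × 124 × 2750 = 3.001 mm.
This is smaller than the 4.1 mm clearance, so the rod expands freely without reaching the stop — the stress is zero.

P ≈ 0 kN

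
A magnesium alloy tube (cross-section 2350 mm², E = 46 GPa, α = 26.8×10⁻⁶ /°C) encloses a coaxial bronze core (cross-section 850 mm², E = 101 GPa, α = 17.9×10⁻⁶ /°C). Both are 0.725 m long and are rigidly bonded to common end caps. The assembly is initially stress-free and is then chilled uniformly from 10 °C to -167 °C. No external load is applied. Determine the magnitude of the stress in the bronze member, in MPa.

Equilibrium of a rigid end plate with no external load gives equal and opposite internal forces ±P in the two members. Since α_{magnesium alloy} > α_{bronze}, cooling drives the magnesium alloy into tension and the bronze into compression.
Compatibility of the two members (thermal + elastic change equal): (α₁ − α₂)ΔT = P·[1/(A₁E₁) + 1/(A₂E₂)].
|α₁ − α₂|·ΔT = 8.9×10⁻⁶ × 177 = 0.001575.
1/(A₁E₁) + 1/(A₂E₂) = 1/(2350×46×10³) + 1/(850×101×10³) = 2.09×10⁻⁸ N⁻¹.
P = 0.001575 / 2.09×10⁻⁸ = 75380 N = 75.38 kN.
σ_{bronze} = P/A₂ = 75380/850 = 88.68 MPa, compressive.

σ ≈ 88.7 MPa (compressive)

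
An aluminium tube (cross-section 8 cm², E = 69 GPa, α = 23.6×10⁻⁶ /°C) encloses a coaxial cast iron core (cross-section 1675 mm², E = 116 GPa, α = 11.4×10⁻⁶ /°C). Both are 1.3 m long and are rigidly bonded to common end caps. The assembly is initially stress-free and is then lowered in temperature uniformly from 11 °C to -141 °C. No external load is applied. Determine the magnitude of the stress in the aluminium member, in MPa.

σ ≈ 99.6 MPa (tensile)

Equilibrium of a rigid end plate with no external load gives equal and opposite internal forces ±P in the two members. Since α_{aluminium} > α_{cast iron}, cooling drives the aluminium into tension and the cast iron into compression.
Equating the net (thermal + elastic) strains gives |α₁ − α₂|·ΔT = P·[1/(A₁E₁) + 1/(A₂E₂)].
|α₁ − α₂|·ΔT = 12.2×10⁻⁶ × 152 = 0.001854.
1/(A₁E₁) + 1/(A₂E₂) = 1/(800×69×10³) + 1/(1675×116×10³) = 2.326×10⁻⁸ N⁻¹.
So P = 0.001854 / 2.326×10⁻⁸ = 79.72 kN.
σ_{aluminium} = P/A₁ = 79720/800 = 99.64 MPa, tensile.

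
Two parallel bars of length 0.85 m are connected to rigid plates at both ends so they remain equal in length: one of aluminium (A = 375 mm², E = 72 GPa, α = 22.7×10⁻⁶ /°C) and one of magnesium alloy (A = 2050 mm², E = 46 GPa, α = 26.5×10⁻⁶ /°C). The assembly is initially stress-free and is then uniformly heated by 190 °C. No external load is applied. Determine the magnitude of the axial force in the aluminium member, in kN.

Equilibrium of a rigid end plate with no external load gives equal and opposite internal forces ±P in the two members. Since α_{magnesium alloy} > α_{aluminium}, heating drives the magnesium alloy into compression and the aluminium into tension.
Equating the net (thermal + elastic) strains gives |α₁ − α₂|·ΔT = P·[1/(A₁E₁) + 1/(A₂E₂)].
|α₁ − α₂|·ΔT = 3.8×10⁻⁶ × 190 = 0.000722.
1/(A₁E₁) + 1/(A₂E₂) = 1/(375×72×10³) + 1/(2050×46×10³) = 4.764×10⁻⁸ N⁻¹.
So P = 0.000722 / 4.764×10⁻⁸ = 15.15 kN.

P ≈ 15.2 kN (tensile in the aluminium)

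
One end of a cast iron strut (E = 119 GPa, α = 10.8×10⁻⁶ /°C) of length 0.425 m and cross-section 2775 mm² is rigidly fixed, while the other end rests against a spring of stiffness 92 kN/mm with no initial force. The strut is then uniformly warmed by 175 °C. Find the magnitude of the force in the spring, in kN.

P ≈ 66.1 kN

Free thermal expansion: δ_free = αΔT L = 10.8×10⁻⁶ × 175 × 425 = 0.8033 mm.
With a force P in the spring, the elastic change of the strut is PL/(AE) and that of the spring is P/k; compatibility requires their sum to equal δ_free.
P [ L/(AE) + 1/k ] = δ_free → P [ 425/(2775×119×10³) + 1/(92×10³) ] = 0.8033.
P = 0.8033 / 1.216×10⁻⁵ = 66080 N.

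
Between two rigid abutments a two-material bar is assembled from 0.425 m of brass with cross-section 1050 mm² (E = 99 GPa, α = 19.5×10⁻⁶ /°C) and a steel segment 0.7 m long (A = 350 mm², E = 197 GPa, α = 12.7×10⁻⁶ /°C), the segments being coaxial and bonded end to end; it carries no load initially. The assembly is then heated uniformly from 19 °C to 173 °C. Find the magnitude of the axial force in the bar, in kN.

If the supports were absent, the total length change would be Σ αᵢΔT Lᵢ = 19.5×10⁻⁶×154×425 + 12.7×10⁻⁶×154×700 = 2.645 mm.
The walls prevent any net length change, so an axial force P (same in every segment) develops. Compatibility: P · Σ Lᵢ/(AᵢEᵢ) = δ_free.
Σ Lᵢ/(AᵢEᵢ) = 425/(1050×99×10³) + 700/(350×197×10³) = 1.424×10⁻⁵ mm/N.
Hence P = δ_free / Σ(L/AE) = 2.645/1.424×10⁻⁵ = 185.8 kN (compressive).

P ≈ 186 kN (compressive)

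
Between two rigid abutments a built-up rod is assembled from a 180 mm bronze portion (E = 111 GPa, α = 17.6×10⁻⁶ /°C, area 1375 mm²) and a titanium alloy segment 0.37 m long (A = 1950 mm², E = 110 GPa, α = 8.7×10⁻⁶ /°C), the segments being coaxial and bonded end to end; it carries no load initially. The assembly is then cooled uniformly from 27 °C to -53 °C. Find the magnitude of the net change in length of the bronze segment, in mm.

Free thermal contraction of the whole bar: Σ αᵢΔT Lᵢ = 17.6×10⁻⁶×80×180 + 8.7×10⁻⁶×80×370 = 0.511 mm.
The walls prevent any net length change, so an axial force P (same in every segment) develops. Compatibility: P · Σ Lᵢ/(AᵢEᵢ) = δ_free.
Σ Lᵢ/(AᵢEᵢ) = 180/(1375×111×10³) + 370/(1950×110×10³) = 2.904×10⁻⁶ mm/N.
So P = 0.511 / 2.904×10⁻⁶ = 175.9 kN, tensile.
For the bronze segment, free thermal change = 17.6×10⁻⁶×80×180 = 0.2534 mm and elastic change from P = 175900×180/(1375×111×10³) = 0.2075 mm; these oppose, so the net change is 0.046 mm (segment shortens).

|ΔL| ≈ 0.046 mm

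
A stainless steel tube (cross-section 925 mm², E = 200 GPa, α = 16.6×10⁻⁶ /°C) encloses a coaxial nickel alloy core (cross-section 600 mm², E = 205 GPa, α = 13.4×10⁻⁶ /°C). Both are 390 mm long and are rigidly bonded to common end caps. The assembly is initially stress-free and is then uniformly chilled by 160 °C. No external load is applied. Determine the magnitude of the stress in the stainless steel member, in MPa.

Both members must finish at the same length. With the larger α, the stainless steel tends to over-contract; the plates restrain it, putting the stainless steel in tension and the nickel alloy in compression. With no external load the two internal forces are equal and opposite, magnitude P.
Compatibility of the two members (thermal + elastic change equal): (α₁ − α₂)ΔT = P·[1/(A₁E₁) + 1/(A₂E₂)].
|α₁ − α₂|·ΔT = 3.2×10⁻⁶ × 160 = 0.000512.
1/(A₁E₁) + 1/(A₂E₂) = 1/(925×200×10³) + 1/(600×205×10³) = 1.354×10⁻⁸ N⁻¹.
P = 0.000512 / 1.354×10⁻⁸ = 37830 N = 37.83 kN.
σ_{stainless steel} = P/A₁ = 37830/925 = 40.89 MPa, tensile.

σ ≈ 40.9 MPa (tensile)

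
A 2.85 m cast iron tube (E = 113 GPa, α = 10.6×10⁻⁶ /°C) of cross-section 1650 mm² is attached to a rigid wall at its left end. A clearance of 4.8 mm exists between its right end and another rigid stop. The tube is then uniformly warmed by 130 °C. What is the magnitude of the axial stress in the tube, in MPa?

σ ≈ 0 MPa

Unrestrained expansion: δ_free = αΔT L = 10.6×10⁻⁶ × 130 × 2850 = 3.927 mm.
Since δ_free = 3.93 mm is less than the 4.8 mm gap, the tube never touches the wall. No axial force develops.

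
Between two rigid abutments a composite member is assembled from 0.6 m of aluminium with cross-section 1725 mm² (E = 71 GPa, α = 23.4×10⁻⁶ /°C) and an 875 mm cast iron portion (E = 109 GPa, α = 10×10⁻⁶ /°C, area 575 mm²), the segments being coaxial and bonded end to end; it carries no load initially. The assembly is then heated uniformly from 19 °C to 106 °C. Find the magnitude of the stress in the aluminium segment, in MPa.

σ ≈ 60.9 MPa (compressive)

Free thermal expansion of the whole bar: Σ αᵢΔT Lᵢ = 23.4×10⁻⁶×87×600 + 10×10⁻⁶×87×875 = 1.983 mm.
The rigid supports impose zero overall length change; the single axial force P common to all segments must satisfy P Σ Lᵢ/(AᵢEᵢ) = δ_free.
The series flexibility is Σ Lᵢ/(AᵢEᵢ) = 600/(1725×71×10³) + 875/(575×109×10³) = 1.886×10⁻⁵ mm/N.
Hence P = δ_free / Σ(L/AE) = 1.983/1.886×10⁻⁵ = 105.1 kN (compressive).
σ_{aluminium} = P / A = 105100 / 1725 = 60.94 MPa.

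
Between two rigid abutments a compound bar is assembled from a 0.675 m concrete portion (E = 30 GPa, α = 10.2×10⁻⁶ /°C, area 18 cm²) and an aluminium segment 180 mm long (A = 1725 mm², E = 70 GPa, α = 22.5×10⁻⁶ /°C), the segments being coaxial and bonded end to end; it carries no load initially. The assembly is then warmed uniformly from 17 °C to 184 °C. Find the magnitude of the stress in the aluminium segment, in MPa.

σ ≈ 75.7 MPa (compressive)

Free thermal expansion of the whole bar: Σ αᵢΔT Lᵢ = 10.2×10⁻⁶×167×675 + 22.5×10⁻⁶×167×180 = 1.826 mm.
The rigid supports impose zero overall length change; the single axial force P common to all segments must satisfy P Σ Lᵢ/(AᵢEᵢ) = δ_free.
The series flexibility is Σ Lᵢ/(AᵢEᵢ) = 675/(1800×30×10³) + 180/(1725×70×10³) = 1.399×10⁻⁵ mm/N.
So P = 1.826 / 1.399×10⁻⁵ = 130.5 kN, compressive.
σ_{aluminium} = P / A = 130500 / 1725 = 75.67 MPa.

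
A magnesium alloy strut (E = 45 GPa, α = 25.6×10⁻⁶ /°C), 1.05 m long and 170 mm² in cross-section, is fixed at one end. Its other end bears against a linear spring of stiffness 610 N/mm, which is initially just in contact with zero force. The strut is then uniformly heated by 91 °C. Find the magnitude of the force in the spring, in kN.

P ≈ 1.38 kN

If the spring were absent the strut would lengthen by αΔT L = 25.6×10⁻⁶ × 91 × 1050 = 2.446 mm.
With a force P in the spring, the elastic change of the strut is PL/(AE) and that of the spring is P/k; compatibility requires their sum to equal δ_free.
P [ L/(AE) + 1/k ] = δ_free → P [ 1050/(170×45×10³) + 1/(610) ] = 2.446.
P = 2.446 / 0.001777 = 1377 N.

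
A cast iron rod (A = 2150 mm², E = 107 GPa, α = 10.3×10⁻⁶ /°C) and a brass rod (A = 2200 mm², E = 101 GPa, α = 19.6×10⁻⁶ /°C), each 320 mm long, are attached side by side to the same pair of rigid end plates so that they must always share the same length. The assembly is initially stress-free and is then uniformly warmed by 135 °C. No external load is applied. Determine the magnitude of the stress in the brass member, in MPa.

σ ≈ 64.5 MPa (compressive)

Both members must finish at the same length. With the larger α, the brass tends to over-expand; the plates restrain it, putting the brass in compression and the cast iron in tension. With no external load the two internal forces are equal and opposite, magnitude P.
Equating the net (thermal + elastic) strains gives |α₁ − α₂|·ΔT = P·[1/(A₁E₁) + 1/(A₂E₂)].
|α₁ − α₂|·ΔT = 9.3×10⁻⁶ × 135 = 0.001256.
1/(A₁E₁) + 1/(A₂E₂) = 1/(2150×107×10³) + 1/(2200×101×10³) = 8.847×10⁻⁹ N⁻¹.
So P = 0.001256 / 8.847×10⁻⁹ = 141.9 kN.
σ_{brass} = P/A₂ = 141900/2200 = 64.5 MPa, compressive.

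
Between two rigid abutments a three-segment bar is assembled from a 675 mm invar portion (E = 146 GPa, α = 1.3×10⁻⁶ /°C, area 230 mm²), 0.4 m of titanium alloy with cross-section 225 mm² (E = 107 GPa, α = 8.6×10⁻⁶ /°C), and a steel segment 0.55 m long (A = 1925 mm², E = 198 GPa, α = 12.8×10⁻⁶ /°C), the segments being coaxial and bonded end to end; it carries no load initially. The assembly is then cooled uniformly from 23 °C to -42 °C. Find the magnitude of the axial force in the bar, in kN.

P ≈ 19.3 kN (tensile)

With the walls removed the bar would change length by δ_free = Σ αᵢΔT Lᵢ = 1.3×10⁻⁶×65×675 + 8.6×10⁻⁶×65×400 + 12.8×10⁻⁶×65×550 = 0.7382 mm.
Since the ends are fixed, an axial force P builds up, equal in every segment, with P · Σ Lᵢ/(AᵢEᵢ) = δ_free.
Σ Lᵢ/(AᵢEᵢ) = 675/(230×146×10³) + 400/(225×107×10³) + 550/(1925×198×10³) = 3.816×10⁻⁵ mm/N.
Hence P = δ_free / Σ(L/AE) = 0.7382/3.816×10⁻⁵ = 19.35 kN (tensile).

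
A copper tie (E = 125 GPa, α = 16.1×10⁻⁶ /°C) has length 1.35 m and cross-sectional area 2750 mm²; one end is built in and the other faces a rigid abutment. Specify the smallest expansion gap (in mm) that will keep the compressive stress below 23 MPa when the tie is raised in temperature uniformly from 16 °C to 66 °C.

g ≈ 0.838 mm

With no wall the tie would lengthen by αΔT L = 16.1×10⁻⁶ × 50 × 1350 = 1.087 mm.
A stress of 23 MPa corresponds to the wall pushing the tie back by σL/E = 23×1350/(125×10³) = 0.2484 mm.
So the gap has to take up the difference, g_min = δ_free − σL/E = 1.087 − 0.2484 = 0.8384 mm.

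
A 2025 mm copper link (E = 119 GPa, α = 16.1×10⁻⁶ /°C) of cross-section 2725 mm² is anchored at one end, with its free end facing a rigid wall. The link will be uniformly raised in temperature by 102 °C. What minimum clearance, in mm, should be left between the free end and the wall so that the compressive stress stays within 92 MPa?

Free expansion if unrestrained: δ_free = αΔT L = 16.1×10⁻⁶ × 102 × 2025 = 3.325 mm.
A stress of 92 MPa corresponds to the wall pushing the link back by σL/E = 92×2025/(119×10³) = 1.566 mm.
So the gap has to take up the difference, g_min = δ_free − σL/E = 3.325 − 1.566 = 1.76 mm.

g ≈ 1.76 mm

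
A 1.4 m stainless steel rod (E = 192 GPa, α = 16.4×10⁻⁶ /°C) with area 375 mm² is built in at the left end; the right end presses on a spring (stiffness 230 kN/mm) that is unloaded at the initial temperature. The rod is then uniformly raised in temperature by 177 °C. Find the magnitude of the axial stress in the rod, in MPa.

σ ≈ 455 MPa (compressive)

Free thermal expansion: δ_free = αΔT L = 16.4×10⁻⁶ × 177 × 1400 = 4.064 mm.
With a force P in the spring, the elastic change of the rod is PL/(AE) and that of the spring is P/k; compatibility requires their sum to equal δ_free.
P [ L/(AE) + 1/k ] = δ_free → P [ 1400/(375×192×10³) + 1/(230×10³) ] = 4.064.
P = 4.064 / 2.379×10⁻⁵ = 170800 N.
σ = P/A = 170800/375 = 455.5 MPa.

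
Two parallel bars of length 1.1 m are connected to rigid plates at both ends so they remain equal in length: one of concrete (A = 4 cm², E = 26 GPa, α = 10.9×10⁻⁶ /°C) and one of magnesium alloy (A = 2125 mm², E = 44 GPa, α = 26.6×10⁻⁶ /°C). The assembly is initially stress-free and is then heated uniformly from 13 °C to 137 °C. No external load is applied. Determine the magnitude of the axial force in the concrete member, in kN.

P ≈ 18.2 kN (tensile in the concrete)

The magnesium alloy has the larger α, so on heating it would change length more than the concrete if both were free. The rigid plates force a common final length, so the magnesium alloy is put into compression and the concrete into tension, with equal and opposite forces P (no external load).
Equating the net (thermal + elastic) strains gives |α₁ − α₂|·ΔT = P·[1/(A₁E₁) + 1/(A₂E₂)].
|α₁ − α₂|·ΔT = 15.7×10⁻⁶ × 124 = 0.001947.
1/(A₁E₁) + 1/(A₂E₂) = 1/(400×26×10³) + 1/(2125×44×10³) = 1.068×10⁻⁷ N⁻¹.
P = 0.001947 / 1.068×10⁻⁷ = 18220 N = 18.22 kN.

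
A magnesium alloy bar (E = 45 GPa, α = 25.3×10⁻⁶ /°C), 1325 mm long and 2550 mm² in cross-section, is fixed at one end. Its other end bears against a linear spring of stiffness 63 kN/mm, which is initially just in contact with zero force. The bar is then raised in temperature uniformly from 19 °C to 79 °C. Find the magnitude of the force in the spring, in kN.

P ≈ 73.4 kN

The unrestrained thermal change is αΔT L = 25.3×10⁻⁶ × 60 × 1325 = 2.011 mm.
With a force P in the spring, the elastic change of the bar is PL/(AE) and that of the spring is P/k; compatibility requires their sum to equal δ_free.
P [ L/(AE) + 1/k ] = δ_free → P [ 1325/(2550×45×10³) + 1/(63×10³) ] = 2.011.
P = 2.011 / 2.742×10⁻⁵ = 73350 N.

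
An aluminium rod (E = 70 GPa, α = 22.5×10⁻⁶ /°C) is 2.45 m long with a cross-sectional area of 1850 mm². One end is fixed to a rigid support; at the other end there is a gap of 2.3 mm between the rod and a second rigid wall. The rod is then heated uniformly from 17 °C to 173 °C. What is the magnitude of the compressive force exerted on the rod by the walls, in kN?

P ≈ 333 kN

Free thermal elongation = αΔT L = 22.5×10⁻⁶ × 156 × 2450 = 8.599 mm.
This exceeds the 2.3 mm gap, so the wall pushes back. The portion of expansion that must be recovered elastically is δ_free − gap = 8.599 − 2.3 = 6.299 mm.
That suppressed elongation corresponds to σ = E·Δ/L = 70×10³ × 6.299/2450 = 180 MPa.
Force on the wall = σA = 180 × 1850 mm² = 333 kN.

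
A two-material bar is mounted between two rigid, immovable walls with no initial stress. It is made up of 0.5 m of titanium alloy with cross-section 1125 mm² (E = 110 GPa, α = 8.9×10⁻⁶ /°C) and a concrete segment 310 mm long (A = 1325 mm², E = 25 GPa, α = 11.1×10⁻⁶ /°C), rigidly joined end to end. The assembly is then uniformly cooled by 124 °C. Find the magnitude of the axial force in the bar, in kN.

P ≈ 73 kN (tensile)

With the walls removed the bar would change length by δ_free = Σ αᵢΔT Lᵢ = 8.9×10⁻⁶×124×500 + 11.1×10⁻⁶×124×310 = 0.9785 mm.
The rigid supports impose zero overall length change; the single axial force P common to all segments must satisfy P Σ Lᵢ/(AᵢEᵢ) = δ_free.
The series flexibility is Σ Lᵢ/(AᵢEᵢ) = 500/(1125×110×10³) + 310/(1325×25×10³) = 1.34×10⁻⁵ mm/N.
Hence P = δ_free / Σ(L/AE) = 0.9785/1.34×10⁻⁵ = 73.03 kN (tensile).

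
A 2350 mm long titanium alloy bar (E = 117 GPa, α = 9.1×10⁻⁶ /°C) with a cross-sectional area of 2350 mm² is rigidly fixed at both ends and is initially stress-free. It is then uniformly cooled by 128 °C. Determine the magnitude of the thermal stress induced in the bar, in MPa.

σ ≈ 136 MPa (tensile)

Because both ends are immovable the net strain is zero, and the suppressed thermal strain is αΔT = 9.1×10⁻⁶ × 128 = 1164.8×10⁻⁶.
σ = EαΔT = 117×10³ × 9.1×10⁻⁶ × 128 = 136.3 MPa (tensile; the bar is trying to contract).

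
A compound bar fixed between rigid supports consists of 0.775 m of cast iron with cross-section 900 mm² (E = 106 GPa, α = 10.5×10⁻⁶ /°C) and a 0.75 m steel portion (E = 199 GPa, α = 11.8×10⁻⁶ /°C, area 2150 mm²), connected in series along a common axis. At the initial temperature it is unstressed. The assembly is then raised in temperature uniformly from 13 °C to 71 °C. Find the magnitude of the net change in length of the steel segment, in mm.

|ΔL| ≈ 0.338 mm

With the walls removed the bar would change length by δ_free = Σ αᵢΔT Lᵢ = 10.5×10⁻⁶×58×775 + 11.8×10⁻⁶×58×750 = 0.9853 mm.
The rigid supports impose zero overall length change; the single axial force P common to all segments must satisfy P Σ Lᵢ/(AᵢEᵢ) = δ_free.
Σ Lᵢ/(AᵢEᵢ) = 775/(900×106×10³) + 750/(2150×199×10³) = 9.877×10⁻⁶ mm/N.
So P = 0.9853 / 9.877×10⁻⁶ = 99.76 kN, compressive.
For the steel segment, free thermal change = 11.8×10⁻⁶×58×750 = 0.5133 mm and elastic change from P = 99760×750/(2150×199×10³) = 0.1749 mm; these oppose, so the net change is 0.338 mm (segment lengthens).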